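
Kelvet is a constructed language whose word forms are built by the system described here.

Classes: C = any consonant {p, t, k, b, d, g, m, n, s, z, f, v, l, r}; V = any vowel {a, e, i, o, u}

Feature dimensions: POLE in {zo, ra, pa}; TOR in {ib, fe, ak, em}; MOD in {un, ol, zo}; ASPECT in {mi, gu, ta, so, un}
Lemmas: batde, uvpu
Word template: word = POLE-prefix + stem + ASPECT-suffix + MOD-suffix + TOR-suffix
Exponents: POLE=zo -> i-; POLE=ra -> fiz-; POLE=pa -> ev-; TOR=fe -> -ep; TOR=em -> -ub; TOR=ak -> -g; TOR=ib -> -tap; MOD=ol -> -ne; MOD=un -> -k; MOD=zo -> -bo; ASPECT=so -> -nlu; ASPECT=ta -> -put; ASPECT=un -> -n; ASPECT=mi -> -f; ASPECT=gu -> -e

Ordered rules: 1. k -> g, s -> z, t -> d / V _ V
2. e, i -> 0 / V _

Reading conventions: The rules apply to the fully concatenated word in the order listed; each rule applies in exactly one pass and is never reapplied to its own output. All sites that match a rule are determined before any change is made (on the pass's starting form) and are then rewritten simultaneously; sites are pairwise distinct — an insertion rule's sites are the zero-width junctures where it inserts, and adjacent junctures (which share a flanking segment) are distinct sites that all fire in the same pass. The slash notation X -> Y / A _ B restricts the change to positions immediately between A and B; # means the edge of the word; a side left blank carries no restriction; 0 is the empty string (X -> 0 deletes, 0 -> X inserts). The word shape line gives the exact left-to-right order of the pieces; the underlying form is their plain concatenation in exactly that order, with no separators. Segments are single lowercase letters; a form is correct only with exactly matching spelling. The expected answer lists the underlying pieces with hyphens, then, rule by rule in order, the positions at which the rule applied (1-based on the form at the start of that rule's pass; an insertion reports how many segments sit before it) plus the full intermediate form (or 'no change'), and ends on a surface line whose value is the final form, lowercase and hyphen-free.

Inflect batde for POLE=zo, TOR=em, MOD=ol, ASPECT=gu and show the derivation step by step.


underlying: i-batde-e-ne-ub
1. k -> g, s -> z, t -> d / V _ V: no change
2. e, i -> 0 / V _: fires at position(s) 7: ibatdeneub
surface: ibatdeneub


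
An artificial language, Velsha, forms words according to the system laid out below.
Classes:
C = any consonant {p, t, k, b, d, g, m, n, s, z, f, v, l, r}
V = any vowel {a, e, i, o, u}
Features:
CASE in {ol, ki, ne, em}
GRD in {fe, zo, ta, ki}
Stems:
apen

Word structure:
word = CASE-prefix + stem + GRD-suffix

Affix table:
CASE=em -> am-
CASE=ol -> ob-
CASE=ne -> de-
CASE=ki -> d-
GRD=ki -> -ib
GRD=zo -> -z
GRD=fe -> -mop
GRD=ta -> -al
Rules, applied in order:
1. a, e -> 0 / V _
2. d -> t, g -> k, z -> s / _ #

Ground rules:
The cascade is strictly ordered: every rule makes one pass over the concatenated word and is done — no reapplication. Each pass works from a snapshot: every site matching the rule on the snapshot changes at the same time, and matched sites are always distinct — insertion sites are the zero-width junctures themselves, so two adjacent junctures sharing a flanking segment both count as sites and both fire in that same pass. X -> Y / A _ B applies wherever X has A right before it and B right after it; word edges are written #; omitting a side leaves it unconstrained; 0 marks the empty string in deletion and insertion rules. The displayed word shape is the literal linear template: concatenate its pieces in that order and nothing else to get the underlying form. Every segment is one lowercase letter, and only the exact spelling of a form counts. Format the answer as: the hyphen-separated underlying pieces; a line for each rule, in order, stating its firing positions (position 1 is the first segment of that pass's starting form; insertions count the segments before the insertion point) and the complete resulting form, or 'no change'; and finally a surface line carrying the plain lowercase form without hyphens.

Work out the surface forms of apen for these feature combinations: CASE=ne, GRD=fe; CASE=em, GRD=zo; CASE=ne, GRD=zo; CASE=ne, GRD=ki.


cell CASE=ne, GRD=fe:
underlying: de-apen-mop
1. a, e -> 0 / V _: fires at position(s) 3: depenmop
2. d -> t, g -> k, z -> s / _ #: no change
surface: depenmop

cell CASE=em, GRD=zo:
underlying: am-apen-z
1. a, e -> 0 / V _: no change
2. d -> t, g -> k, z -> s / _ #: fires at position(s) 7: amapens
surface: amapens

cell CASE=ne, GRD=zo:
underlying: de-apen-z
1. a, e -> 0 / V _: fires at position(s) 3: depenz
2. d -> t, g -> k, z -> s / _ #: fires at position(s) 6: depens
surface: depens

cell CASE=ne, GRD=ki:
underlying: de-apen-ib
1. a, e -> 0 / V _: fires at position(s) 3: depenib
2. d -> t, g -> k, z -> s / _ #: no change
surface: depenib


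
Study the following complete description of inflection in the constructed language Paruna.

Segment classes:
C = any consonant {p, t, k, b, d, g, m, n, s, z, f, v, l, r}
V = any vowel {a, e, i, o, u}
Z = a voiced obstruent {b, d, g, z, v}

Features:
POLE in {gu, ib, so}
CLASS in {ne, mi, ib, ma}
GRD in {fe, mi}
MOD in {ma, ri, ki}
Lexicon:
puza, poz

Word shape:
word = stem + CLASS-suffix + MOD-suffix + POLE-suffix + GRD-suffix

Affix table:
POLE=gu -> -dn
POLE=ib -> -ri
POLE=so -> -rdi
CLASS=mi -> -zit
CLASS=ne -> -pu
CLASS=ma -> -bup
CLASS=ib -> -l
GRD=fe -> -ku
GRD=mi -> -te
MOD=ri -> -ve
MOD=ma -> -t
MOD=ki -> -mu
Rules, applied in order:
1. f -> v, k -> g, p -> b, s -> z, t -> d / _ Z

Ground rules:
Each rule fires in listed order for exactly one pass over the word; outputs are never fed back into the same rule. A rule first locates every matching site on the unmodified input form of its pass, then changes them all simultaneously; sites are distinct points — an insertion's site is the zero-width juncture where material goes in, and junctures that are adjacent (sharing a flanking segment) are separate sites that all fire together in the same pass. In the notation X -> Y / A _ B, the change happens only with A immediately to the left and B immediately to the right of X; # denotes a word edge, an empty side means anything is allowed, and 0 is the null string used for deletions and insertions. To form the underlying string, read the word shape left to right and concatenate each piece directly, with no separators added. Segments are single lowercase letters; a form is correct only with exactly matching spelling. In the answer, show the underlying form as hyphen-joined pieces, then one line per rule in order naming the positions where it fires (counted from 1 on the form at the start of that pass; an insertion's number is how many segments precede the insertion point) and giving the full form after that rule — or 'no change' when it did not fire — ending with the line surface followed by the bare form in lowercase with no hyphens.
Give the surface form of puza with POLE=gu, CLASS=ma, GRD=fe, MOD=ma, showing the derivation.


underlying: puza-bup-t-dn-ku
1. f -> v, k -> g, p -> b, s -> z, t -> d / _ Z: fires at position(s) 8: puzabupddnku
surface: puzabupddnku


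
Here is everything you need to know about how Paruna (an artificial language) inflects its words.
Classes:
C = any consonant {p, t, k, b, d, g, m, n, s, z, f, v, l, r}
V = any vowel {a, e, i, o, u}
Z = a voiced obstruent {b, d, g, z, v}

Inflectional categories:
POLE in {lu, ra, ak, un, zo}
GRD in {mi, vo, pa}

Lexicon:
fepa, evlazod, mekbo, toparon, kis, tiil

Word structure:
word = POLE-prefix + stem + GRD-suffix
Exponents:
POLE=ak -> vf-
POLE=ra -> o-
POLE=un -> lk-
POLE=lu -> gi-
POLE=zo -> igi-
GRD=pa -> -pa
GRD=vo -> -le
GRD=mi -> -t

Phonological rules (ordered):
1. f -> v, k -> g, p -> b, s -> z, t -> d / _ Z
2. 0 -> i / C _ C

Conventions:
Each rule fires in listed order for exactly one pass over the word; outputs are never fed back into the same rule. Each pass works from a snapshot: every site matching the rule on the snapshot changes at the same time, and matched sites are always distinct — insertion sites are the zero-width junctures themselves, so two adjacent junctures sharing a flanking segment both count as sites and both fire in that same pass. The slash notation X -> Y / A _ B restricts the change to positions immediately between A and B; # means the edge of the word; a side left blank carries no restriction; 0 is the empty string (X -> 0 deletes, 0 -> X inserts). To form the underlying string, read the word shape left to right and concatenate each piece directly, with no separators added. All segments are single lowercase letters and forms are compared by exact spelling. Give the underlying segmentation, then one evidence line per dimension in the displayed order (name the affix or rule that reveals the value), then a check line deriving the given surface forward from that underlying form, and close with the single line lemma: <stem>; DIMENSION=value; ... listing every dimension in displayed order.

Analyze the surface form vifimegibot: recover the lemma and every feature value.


underlying: vf-mekbo-t
POLE=ak - signalled by the affix vf-
GRD=mi - signalled by the affix -t
check: vfmekbot -> vfmegbot -> vifimegibot
lemma: mekbo; POLE=ak; GRD=mi


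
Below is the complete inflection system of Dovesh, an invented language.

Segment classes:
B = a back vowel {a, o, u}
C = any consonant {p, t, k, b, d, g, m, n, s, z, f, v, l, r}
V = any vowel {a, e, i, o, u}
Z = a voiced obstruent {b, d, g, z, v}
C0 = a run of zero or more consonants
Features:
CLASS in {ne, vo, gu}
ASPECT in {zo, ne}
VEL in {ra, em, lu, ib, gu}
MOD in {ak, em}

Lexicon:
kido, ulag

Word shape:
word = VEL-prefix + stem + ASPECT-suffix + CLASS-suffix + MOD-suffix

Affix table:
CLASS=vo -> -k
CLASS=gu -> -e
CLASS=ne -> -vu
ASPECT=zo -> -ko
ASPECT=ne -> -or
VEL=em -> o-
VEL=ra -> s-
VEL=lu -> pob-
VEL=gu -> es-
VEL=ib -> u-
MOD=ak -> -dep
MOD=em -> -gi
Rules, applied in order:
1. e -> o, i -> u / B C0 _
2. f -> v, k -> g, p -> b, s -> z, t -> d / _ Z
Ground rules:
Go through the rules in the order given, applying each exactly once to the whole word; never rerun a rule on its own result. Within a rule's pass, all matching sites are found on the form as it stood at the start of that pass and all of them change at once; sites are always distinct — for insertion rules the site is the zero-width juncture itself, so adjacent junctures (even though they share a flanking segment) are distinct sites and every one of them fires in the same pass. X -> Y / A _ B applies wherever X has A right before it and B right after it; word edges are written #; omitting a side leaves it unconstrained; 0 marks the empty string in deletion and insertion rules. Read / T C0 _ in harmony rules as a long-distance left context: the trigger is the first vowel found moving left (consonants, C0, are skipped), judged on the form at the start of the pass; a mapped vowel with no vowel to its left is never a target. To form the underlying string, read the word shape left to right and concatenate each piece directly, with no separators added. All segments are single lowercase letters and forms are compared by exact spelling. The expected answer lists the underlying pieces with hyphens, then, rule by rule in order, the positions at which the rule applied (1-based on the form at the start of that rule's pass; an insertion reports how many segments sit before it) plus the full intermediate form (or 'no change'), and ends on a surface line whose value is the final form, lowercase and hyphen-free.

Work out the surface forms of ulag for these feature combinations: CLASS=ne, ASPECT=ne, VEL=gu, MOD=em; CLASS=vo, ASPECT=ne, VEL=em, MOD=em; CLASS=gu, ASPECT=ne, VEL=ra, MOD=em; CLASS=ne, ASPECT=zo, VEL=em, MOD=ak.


cell CLASS=ne, ASPECT=ne, VEL=gu, MOD=em:
underlying: es-ulag-or-vu-gi
1. e -> o, i -> u / B C0 _: fires at position(s) 12: esulagorvugu
2. f -> v, k -> g, p -> b, s -> z, t -> d / _ Z: no change
surface: esulagorvugu

cell CLASS=vo, ASPECT=ne, VEL=em, MOD=em:
underlying: o-ulag-or-k-gi
1. e -> o, i -> u / B C0 _: fires at position(s) 10: oulagorkgu
2. f -> v, k -> g, p -> b, s -> z, t -> d / _ Z: fires at position(s) 8: oulagorggu
surface: oulagorggu

cell CLASS=gu, ASPECT=ne, VEL=ra, MOD=em:
underlying: s-ulag-or-e-gi
1. e -> o, i -> u / B C0 _: fires at position(s) 8: sulagorogi
2. f -> v, k -> g, p -> b, s -> z, t -> d / _ Z: no change
surface: sulagorogi

cell CLASS=ne, ASPECT=zo, VEL=em, MOD=ak:
underlying: o-ulag-ko-vu-dep
1. e -> o, i -> u / B C0 _: fires at position(s) 11: oulagkovudop
2. f -> v, k -> g, p -> b, s -> z, t -> d / _ Z: no change
surface: oulagkovudop


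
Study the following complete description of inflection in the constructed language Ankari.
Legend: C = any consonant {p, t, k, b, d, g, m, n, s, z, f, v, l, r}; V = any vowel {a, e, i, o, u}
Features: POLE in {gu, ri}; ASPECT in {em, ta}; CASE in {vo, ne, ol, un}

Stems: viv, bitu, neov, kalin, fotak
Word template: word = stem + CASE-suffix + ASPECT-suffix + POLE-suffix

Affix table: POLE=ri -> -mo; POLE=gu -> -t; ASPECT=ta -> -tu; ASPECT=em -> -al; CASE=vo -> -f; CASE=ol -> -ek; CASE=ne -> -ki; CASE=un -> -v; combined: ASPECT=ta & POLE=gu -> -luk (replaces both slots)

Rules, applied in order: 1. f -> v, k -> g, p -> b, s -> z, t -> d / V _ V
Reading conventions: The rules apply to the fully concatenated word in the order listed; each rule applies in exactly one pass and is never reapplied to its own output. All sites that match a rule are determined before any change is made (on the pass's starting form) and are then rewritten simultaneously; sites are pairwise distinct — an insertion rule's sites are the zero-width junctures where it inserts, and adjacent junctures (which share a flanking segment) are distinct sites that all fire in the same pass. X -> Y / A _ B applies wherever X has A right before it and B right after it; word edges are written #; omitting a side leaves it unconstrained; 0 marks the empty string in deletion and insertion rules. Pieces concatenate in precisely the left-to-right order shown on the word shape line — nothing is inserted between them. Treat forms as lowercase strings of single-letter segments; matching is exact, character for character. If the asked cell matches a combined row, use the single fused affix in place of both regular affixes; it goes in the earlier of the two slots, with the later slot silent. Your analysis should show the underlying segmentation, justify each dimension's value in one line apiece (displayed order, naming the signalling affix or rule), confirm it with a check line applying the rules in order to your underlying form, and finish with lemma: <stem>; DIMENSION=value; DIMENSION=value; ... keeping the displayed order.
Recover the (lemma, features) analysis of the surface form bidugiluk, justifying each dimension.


underlying: bitu-ki-luk
POLE=gu - signalled by the combined affix row
ASPECT=ta - signalled by the combined affix row
CASE=ne - signalled by the affix -ki
check: bitukiluk -> bidugiluk
lemma: bitu; POLE=gu; ASPECT=ta; CASE=ne


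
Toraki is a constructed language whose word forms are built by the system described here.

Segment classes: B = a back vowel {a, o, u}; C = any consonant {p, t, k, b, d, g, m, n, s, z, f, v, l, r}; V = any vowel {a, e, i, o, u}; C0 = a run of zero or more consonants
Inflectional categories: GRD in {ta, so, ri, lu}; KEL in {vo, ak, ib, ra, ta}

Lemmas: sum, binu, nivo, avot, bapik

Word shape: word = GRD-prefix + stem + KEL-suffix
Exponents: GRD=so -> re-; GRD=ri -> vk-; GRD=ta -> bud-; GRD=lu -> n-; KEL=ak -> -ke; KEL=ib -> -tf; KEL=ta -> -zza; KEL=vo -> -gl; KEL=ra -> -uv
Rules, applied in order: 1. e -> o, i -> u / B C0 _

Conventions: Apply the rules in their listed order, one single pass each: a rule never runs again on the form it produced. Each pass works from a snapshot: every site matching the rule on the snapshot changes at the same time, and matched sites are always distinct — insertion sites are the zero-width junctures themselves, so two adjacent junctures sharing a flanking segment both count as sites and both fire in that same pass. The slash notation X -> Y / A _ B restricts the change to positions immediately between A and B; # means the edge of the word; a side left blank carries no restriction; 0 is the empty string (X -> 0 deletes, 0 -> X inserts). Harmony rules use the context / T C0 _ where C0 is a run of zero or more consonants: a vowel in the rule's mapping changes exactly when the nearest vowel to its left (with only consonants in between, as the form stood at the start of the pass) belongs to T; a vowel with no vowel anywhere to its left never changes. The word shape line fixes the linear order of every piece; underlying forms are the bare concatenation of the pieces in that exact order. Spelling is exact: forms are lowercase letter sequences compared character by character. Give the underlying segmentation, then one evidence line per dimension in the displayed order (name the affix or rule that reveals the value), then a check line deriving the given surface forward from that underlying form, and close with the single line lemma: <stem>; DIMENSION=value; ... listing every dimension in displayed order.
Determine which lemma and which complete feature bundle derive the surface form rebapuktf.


underlying: re-bapik-tf
GRD=so - signalled by the affix re-
KEL=ib - signalled by the affix -tf
check: rebapiktf -> rebapuktf
lemma: bapik; GRD=so; KEL=ib


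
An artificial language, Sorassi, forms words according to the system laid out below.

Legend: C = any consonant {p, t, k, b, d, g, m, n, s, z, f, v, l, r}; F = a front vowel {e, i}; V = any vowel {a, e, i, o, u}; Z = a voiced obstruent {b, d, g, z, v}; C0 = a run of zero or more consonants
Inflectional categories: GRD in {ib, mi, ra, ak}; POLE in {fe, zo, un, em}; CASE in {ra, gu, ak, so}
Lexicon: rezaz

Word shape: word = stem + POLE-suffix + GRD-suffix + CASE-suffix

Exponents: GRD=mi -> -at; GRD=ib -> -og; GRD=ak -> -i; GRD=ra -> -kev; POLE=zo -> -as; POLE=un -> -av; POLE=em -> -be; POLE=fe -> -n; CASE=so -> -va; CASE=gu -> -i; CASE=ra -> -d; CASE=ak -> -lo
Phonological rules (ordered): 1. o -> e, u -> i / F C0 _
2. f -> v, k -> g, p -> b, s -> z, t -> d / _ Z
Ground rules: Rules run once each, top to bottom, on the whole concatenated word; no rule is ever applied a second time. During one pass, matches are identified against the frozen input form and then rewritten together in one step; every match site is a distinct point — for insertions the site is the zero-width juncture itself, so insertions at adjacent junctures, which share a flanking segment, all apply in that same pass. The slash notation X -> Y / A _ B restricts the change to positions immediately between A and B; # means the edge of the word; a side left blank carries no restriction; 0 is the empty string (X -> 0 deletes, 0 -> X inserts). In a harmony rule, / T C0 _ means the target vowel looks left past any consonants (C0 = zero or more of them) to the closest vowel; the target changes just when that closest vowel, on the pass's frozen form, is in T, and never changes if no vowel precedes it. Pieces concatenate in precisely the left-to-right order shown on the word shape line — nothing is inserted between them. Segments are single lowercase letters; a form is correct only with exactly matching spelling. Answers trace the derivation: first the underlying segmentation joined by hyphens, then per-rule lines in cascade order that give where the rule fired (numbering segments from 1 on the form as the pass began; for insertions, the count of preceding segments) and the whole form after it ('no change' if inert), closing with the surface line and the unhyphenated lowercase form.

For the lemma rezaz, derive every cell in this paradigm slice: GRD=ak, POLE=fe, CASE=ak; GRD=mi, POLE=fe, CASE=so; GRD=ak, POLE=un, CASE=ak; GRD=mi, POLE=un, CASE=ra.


cell GRD=ak, POLE=fe, CASE=ak:
underlying: rezaz-n-i-lo
1. o -> e, u -> i / F C0 _: fires at position(s) 9: rezaznile
2. f -> v, k -> g, p -> b, s -> z, t -> d / _ Z: no change
surface: rezaznile

cell GRD=mi, POLE=fe, CASE=so:
underlying: rezaz-n-at-va
1. o -> e, u -> i / F C0 _: no change
2. f -> v, k -> g, p -> b, s -> z, t -> d / _ Z: fires at position(s) 8: rezaznadva
surface: rezaznadva

cell GRD=ak, POLE=un, CASE=ak:
underlying: rezaz-av-i-lo
1. o -> e, u -> i / F C0 _: fires at position(s) 10: rezazavile
2. f -> v, k -> g, p -> b, s -> z, t -> d / _ Z: no change
surface: rezazavile

cell GRD=mi, POLE=un, CASE=ra:
underlying: rezaz-av-at-d
1. o -> e, u -> i / F C0 _: no change
2. f -> v, k -> g, p -> b, s -> z, t -> d / _ Z: fires at position(s) 9: rezazavadd
surface: rezazavadd


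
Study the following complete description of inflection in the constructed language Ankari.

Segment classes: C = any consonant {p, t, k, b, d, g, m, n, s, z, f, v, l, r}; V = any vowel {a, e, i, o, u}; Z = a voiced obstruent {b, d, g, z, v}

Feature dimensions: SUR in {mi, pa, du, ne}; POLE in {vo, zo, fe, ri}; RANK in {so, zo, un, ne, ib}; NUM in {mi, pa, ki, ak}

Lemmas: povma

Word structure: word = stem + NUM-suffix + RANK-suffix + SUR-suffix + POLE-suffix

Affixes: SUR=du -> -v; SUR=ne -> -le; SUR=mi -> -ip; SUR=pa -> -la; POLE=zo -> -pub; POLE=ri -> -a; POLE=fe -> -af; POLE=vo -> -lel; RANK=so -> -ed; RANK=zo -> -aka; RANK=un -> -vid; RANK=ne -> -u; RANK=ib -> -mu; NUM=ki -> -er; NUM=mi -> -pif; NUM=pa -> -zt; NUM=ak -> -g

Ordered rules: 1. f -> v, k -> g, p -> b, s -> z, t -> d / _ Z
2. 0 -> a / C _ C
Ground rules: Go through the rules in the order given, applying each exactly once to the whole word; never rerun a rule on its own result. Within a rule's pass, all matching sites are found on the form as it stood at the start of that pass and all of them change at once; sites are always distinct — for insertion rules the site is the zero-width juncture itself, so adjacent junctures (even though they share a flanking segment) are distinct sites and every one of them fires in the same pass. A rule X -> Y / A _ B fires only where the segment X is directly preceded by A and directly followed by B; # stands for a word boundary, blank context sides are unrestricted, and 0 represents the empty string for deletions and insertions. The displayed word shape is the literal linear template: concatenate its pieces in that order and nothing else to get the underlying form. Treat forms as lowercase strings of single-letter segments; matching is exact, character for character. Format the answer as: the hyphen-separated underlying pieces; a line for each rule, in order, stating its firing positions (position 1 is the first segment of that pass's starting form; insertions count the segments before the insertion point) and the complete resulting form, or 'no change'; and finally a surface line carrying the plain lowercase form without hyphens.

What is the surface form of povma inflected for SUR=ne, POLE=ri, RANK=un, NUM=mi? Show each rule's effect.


underlying: povma-pif-vid-le-a
1. f -> v, k -> g, p -> b, s -> z, t -> d / _ Z: fires at position(s) 8: povmapivvidlea
2. 0 -> a / C _ C: inserts after position(s) 3, 8, 11: povamapivavidalea
surface: povamapivavidalea


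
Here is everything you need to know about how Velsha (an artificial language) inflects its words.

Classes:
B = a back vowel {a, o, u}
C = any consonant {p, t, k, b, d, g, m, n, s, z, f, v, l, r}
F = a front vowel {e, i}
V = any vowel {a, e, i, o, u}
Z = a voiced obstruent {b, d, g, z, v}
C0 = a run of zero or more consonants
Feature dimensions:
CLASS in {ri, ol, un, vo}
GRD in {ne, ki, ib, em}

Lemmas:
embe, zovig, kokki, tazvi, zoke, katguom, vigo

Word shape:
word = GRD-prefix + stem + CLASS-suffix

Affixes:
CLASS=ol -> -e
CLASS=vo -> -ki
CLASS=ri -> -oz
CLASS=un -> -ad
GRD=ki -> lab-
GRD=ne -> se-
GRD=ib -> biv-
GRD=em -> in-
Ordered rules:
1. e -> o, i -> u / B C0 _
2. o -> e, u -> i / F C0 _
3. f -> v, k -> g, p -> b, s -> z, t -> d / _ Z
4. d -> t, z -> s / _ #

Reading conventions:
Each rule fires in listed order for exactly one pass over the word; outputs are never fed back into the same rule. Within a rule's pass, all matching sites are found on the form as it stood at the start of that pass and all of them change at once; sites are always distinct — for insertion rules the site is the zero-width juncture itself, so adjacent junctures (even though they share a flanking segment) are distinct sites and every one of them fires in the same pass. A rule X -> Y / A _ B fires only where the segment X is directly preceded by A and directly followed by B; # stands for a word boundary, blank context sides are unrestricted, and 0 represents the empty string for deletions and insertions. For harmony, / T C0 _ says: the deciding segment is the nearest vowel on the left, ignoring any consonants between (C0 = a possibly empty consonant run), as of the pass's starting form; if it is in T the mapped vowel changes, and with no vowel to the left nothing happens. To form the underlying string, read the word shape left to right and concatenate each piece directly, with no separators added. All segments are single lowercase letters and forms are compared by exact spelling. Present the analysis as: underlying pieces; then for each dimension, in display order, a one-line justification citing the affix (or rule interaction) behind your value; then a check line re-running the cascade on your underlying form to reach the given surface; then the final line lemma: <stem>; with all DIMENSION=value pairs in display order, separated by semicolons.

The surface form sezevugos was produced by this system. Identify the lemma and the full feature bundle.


underlying: se-zovig-oz
CLASS=ri - signalled by the affix -oz
GRD=ne - signalled by the affix se-
check: sezovigoz -> sezovugoz -> sezevugoz -> sezevugoz -> sezevugos
lemma: zovig; CLASS=ri; GRD=ne


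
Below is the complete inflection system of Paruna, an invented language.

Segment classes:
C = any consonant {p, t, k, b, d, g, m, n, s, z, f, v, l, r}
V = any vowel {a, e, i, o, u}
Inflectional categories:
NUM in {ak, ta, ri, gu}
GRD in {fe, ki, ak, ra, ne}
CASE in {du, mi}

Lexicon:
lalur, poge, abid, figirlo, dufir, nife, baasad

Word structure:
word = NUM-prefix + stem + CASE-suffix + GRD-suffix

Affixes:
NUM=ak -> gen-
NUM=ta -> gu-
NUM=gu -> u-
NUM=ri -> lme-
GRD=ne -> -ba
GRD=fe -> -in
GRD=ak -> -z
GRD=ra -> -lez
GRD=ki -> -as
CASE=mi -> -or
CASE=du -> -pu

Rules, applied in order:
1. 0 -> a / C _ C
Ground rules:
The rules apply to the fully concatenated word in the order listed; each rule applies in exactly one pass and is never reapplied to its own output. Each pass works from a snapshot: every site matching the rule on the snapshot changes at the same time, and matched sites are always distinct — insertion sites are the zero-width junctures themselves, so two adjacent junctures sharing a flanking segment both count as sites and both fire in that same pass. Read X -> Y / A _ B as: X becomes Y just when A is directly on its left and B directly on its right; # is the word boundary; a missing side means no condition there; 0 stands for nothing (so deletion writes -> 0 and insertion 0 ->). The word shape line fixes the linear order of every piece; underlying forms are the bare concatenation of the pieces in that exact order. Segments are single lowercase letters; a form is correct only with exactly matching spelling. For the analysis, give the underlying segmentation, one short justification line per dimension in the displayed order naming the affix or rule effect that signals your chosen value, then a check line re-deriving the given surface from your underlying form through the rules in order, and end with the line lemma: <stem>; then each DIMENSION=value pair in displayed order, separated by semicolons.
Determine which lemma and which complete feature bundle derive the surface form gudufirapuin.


underlying: gu-dufir-pu-in
NUM=ta - signalled by the affix gu-
GRD=fe - signalled by the affix -in
CASE=du - signalled by the affix -pu
check: gudufirpuin -> gudufirapuin
lemma: dufir; NUM=ta; GRD=fe; CASE=du


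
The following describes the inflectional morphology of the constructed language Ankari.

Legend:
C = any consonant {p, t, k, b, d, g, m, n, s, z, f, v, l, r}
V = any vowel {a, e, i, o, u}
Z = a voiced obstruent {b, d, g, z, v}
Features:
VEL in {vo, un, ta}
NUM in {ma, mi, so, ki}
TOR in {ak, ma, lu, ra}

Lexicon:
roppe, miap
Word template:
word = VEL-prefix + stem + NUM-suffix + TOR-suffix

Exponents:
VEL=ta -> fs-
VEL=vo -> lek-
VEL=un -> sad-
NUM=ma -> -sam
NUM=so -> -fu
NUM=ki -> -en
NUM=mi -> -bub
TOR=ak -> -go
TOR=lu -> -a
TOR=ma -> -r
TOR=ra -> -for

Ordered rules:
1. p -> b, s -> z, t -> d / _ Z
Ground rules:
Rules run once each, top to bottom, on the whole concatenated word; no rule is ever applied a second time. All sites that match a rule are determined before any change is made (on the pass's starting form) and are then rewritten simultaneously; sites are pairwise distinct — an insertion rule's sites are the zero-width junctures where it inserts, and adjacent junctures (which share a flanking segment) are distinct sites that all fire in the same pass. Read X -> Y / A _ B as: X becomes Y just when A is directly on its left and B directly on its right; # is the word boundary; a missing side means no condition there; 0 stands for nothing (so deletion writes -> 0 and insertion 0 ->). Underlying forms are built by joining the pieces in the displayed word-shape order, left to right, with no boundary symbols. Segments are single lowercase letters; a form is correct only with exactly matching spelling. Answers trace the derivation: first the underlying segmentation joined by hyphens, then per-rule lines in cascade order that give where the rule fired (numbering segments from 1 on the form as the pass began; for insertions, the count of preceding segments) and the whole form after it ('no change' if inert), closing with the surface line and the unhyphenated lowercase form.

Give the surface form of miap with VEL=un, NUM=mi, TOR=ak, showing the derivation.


underlying: sad-miap-bub-go
1. p -> b, s -> z, t -> d / _ Z: fires at position(s) 7: sadmiabbubgo
surface: sadmiabbubgo


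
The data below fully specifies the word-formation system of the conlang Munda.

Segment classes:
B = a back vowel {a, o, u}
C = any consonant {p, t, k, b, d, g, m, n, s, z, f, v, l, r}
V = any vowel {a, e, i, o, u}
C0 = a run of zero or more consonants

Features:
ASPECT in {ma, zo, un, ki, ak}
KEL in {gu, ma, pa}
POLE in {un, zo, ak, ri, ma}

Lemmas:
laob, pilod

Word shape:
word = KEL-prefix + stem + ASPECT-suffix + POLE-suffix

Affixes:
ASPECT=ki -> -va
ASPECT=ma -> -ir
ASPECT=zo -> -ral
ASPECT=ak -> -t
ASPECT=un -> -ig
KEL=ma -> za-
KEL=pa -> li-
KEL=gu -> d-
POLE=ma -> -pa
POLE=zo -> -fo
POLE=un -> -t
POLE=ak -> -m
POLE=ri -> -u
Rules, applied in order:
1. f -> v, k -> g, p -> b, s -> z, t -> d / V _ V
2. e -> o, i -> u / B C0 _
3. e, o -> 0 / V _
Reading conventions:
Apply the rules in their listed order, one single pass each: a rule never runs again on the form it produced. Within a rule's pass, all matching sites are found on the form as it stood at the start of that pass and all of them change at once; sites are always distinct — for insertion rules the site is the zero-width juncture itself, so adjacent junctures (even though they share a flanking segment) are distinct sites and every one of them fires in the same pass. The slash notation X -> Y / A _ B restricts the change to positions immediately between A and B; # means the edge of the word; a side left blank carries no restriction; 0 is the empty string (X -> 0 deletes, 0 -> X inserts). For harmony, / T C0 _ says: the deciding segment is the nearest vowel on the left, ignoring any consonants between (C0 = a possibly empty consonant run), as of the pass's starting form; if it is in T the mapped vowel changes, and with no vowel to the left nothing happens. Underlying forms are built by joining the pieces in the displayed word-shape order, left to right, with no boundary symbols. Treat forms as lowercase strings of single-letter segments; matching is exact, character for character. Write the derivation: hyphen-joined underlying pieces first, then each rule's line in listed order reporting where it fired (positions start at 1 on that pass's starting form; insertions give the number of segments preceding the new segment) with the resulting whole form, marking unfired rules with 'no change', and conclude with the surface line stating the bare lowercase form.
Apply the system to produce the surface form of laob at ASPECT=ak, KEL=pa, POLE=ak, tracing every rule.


underlying: li-laob-t-m
1. f -> v, k -> g, p -> b, s -> z, t -> d / V _ V: no change
2. e -> o, i -> u / B C0 _: no change
3. e, o -> 0 / V _: fires at position(s) 5: lilabtm
surface: lilabtm


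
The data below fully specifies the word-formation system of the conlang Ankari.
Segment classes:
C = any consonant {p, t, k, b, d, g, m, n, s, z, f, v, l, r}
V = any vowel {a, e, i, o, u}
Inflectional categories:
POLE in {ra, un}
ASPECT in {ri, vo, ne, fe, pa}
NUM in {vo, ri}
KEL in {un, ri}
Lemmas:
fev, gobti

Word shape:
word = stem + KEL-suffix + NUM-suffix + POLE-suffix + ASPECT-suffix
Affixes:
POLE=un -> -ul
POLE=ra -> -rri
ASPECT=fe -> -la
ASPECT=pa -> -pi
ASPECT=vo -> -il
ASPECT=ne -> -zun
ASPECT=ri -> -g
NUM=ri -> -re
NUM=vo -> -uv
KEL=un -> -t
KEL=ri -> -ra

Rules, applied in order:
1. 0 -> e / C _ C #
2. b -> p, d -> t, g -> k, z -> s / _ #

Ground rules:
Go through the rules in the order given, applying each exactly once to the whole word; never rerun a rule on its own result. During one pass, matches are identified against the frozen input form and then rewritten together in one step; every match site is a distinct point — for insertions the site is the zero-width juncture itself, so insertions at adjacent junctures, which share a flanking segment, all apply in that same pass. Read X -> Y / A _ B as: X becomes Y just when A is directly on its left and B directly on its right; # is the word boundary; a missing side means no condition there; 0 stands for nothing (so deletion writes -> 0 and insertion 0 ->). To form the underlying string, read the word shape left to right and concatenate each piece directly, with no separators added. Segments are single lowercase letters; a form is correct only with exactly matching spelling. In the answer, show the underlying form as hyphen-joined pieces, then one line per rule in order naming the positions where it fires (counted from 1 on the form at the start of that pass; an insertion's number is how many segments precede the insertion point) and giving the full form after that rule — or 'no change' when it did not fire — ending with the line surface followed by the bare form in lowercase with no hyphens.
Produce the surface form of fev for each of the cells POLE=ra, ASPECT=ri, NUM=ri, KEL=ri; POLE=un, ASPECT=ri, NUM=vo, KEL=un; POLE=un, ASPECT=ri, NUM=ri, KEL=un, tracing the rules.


cell POLE=ra, ASPECT=ri, NUM=ri, KEL=ri:
underlying: fev-ra-re-rri-g
1. 0 -> e / C _ C #: no change
2. b -> p, d -> t, g -> k, z -> s / _ #: fires at position(s) 11: fevrarerrik
surface: fevrarerrik

cell POLE=un, ASPECT=ri, NUM=vo, KEL=un:
underlying: fev-t-uv-ul-g
1. 0 -> e / C _ C #: inserts after position(s) 8: fevtuvuleg
2. b -> p, d -> t, g -> k, z -> s / _ #: fires at position(s) 10: fevtuvulek
surface: fevtuvulek

cell POLE=un, ASPECT=ri, NUM=ri, KEL=un:
underlying: fev-t-re-ul-g
1. 0 -> e / C _ C #: inserts after position(s) 8: fevtreuleg
2. b -> p, d -> t, g -> k, z -> s / _ #: fires at position(s) 10: fevtreulek
surface: fevtreulek


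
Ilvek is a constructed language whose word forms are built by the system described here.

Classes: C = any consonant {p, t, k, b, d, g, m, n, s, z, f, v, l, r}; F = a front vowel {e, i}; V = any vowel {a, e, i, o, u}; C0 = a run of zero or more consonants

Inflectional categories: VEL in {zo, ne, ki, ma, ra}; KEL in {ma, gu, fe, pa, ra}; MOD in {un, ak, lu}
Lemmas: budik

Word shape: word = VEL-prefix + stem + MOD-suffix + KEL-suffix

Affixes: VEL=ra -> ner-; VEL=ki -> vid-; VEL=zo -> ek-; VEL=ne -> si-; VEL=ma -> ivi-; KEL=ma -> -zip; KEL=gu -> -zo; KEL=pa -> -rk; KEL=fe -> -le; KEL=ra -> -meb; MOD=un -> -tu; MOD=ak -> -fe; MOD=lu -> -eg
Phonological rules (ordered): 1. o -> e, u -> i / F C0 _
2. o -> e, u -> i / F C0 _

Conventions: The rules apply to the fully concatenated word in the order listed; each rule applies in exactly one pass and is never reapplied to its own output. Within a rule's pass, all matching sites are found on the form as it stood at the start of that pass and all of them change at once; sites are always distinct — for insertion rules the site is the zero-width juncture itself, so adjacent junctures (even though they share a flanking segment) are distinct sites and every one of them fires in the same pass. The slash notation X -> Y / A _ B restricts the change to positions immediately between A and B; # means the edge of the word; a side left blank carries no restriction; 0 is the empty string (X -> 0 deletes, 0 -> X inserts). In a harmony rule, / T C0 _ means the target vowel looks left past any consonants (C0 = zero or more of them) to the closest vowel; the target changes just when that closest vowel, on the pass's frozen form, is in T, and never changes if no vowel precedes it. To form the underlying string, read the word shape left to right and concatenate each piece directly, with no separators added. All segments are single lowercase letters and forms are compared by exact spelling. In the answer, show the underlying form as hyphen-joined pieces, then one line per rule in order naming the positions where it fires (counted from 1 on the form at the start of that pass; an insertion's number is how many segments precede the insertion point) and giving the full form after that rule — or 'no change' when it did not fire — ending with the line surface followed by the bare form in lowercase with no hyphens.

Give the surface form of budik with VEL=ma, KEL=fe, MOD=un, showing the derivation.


underlying: ivi-budik-tu-le
1. o -> e, u -> i / F C0 _: fires at position(s) 5, 10: ivibidiktile
2. o -> e, u -> i / F C0 _: no change
surface: ivibidiktile


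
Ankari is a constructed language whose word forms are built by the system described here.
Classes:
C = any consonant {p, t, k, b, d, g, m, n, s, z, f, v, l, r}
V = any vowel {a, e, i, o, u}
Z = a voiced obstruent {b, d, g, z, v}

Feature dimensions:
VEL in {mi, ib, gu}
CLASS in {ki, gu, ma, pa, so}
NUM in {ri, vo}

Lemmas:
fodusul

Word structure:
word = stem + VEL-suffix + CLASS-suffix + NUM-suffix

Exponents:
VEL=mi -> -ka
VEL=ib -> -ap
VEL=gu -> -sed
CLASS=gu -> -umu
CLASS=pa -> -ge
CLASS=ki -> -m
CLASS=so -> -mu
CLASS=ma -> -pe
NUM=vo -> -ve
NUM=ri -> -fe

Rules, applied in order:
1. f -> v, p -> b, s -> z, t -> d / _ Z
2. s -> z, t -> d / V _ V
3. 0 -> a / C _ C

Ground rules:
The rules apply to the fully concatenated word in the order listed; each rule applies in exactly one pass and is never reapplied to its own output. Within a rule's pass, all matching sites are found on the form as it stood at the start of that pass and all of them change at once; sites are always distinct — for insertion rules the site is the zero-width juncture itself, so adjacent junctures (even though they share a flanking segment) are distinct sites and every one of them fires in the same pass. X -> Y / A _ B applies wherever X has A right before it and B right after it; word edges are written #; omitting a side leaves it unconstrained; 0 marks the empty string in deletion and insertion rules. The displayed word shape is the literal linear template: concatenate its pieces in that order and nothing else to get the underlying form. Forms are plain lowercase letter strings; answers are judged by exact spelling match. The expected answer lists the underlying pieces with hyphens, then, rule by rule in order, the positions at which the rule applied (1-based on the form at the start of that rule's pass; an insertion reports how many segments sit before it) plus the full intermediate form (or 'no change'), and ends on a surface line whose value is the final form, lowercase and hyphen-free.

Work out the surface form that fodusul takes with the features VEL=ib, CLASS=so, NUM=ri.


underlying: fodusul-ap-mu-fe
1. f -> v, p -> b, s -> z, t -> d / _ Z: no change
2. s -> z, t -> d / V _ V: fires at position(s) 5: foduzulapmufe
3. 0 -> a / C _ C: inserts after position(s) 9: foduzulapamufe
surface: foduzulapamufe
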